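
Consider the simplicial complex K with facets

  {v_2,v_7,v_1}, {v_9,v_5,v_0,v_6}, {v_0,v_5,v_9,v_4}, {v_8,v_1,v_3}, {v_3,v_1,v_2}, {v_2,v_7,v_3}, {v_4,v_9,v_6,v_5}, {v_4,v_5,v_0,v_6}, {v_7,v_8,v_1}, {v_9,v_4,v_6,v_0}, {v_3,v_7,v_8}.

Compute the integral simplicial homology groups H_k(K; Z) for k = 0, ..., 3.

Fix the vertex order v_0 < v_1 < v_2 < v_3 < v_4 < v_5 < v_6 < v_7 < v_8 < v_9 and write every simplex with vertices in increasing order. Then dim K = 3 and the simplices of K are:

  0-simplices (10): [v_0], [v_1], [v_2], [v_3], [v_4], [v_5], [v_6], [v_7], [v_8], [v_9]
  1-simplices (19): (19 of them)
  2-simplices (16): (16 of them)
  3-simplices (5): [v_0,v_4,v_5,v_6], [v_0,v_4,v_5,v_9], [v_0,v_4,v_6,v_9], [v_0,v_5,v_6,v_9], [v_4,v_5,v_6,v_9]

Hence C_0 ≅ Z^10, C_1 ≅ Z^19, C_2 ≅ Z^16, C_3 ≅ Z^5.

∂_1: C_1 → C_0 is given by ∂[p,q] = [q] − [p]. For instance
  ∂[v_0,v_9] = [v_9] − [v_0].
This gives a 10×19 integer matrix of rank 8; reducing to Smith normal form yields diagonal entries (1,1,1,1,1,1,1,1).

The boundary map ∂_2: C_2 → C_1 sends each 2-simplex [p,q,r] to [q,r] − [p,r] + [p,q]. For instance
  ∂[v_0,v_5,v_6] = [v_5,v_6] − [v_0,v_6] + [v_0,v_5],
  ∂[v_4,v_6,v_9] = [v_6,v_9] − [v_4,v_9] + [v_4,v_6].
As a 19×16 matrix over Z this has rank 11, with invariant factors (1,1,1,1,1,1,1,1,1,1,1).

Boundary ∂_3: C_3 → C_2 sends each 3-simplex σ to the alternating sum Σ_i (−1)^i (σ with its i-th vertex removed). For instance
  ∂[v_0,v_4,v_6,v_9] = [v_4,v_6,v_9] − [v_0,v_6,v_9] + [v_0,v_4,v_9] − [v_0,v_4,v_6],
  ∂[v_0,v_4,v_5,v_9] = [v_4,v_5,v_9] − [v_0,v_5,v_9] + [v_0,v_4,v_9] − [v_0,v_4,v_5].
This gives a 16×5 integer matrix of rank 4; reducing to Smith normal form yields diagonal entries (1,1,1,1).

Now H_k = ker ∂_k / im ∂_{k+1}, so:

  H_0: rank C_0 − rank ∂_1 = 10 − 8 = 2, and the invariant factors of ∂_1 are all 1, so H_0 = Z^2.
  H_1: rank ker ∂_1 − rank ∂_2 = (19 − 8) − 11 = 0, and the invariant factors of ∂_2 are all 1, so H_1 = 0.
  H_2: rank ker ∂_2 − rank ∂_3 = (16 − 11) − 4 = 1, and the invariant factors of ∂_3 are all 1, so H_2 = Z.
  H_3: rank ker ∂_3 − rank ∂_4 = (5 − 4) − 0 = 1, and there is no ∂_4, so H_3 = Z.

As a check, the Euler characteristic is 10 − 19 + 16 − 5 = 2, which agrees with 2 − 0 + 1 − 1 = 2.
(K is a triangulation of the disjoint union of the 3-sphere S^3 and the 2-sphere S^2.)

H_0 = Z^2,  H_1 = 0,  H_2 = Z,  H_3 = Z.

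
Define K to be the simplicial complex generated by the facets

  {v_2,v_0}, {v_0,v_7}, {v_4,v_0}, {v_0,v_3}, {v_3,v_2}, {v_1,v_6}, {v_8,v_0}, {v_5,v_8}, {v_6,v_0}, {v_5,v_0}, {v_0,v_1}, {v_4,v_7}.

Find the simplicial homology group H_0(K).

We work with the vertex ordering v_0 < v_1 < v_2 < v_3 < v_4 < v_5 < v_6 < v_7 < v_8. The simplices of K, each written with vertices in increasing order, are:

  0-simplices (9): [v_0], [v_1], [v_2], [v_3], [v_4], [v_5], [v_6], [v_7], [v_8]
  1-simplices (12): [v_0,v_1], [v_0,v_2], [v_0,v_3], [v_0,v_4], [v_0,v_5], [v_0,v_6], [v_0,v_7], [v_0,v_8], [v_1,v_6], [v_2,v_3], [v_4,v_7], [v_5,v_8]

Hence C_0 ≅ Z^9, C_1 ≅ Z^12.

Boundary ∂_1: C_1 → C_0 sends each edge [p,q] (with p < q) to q − p. For instance
  ∂[v_0,v_1] = [v_1] − [v_0].
The resulting 9×12 matrix has rank 8, and its Smith normal form has invariant factors (1,1,1,1,1,1,1,1).

Reading off H_k = ker ∂_k / im ∂_{k+1}:

  H_0: rank C_0 − rank ∂_1 = 9 − 8 = 1, and the invariant factors of ∂_1 are all 1, so H_0 ≅ Z.

(K is a triangulation of a wedge of 4 circles.)

H_0 ≅ Z.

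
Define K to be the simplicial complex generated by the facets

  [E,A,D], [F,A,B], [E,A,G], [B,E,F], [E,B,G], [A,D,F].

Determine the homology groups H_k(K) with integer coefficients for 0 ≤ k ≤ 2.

H_0 = Z,  H_1 = Z,  H_2 = 0.

Take the total order A < B < D < E < F < G on the vertex set. Then K (dimension 2) consists of the simplices:

  0-simplices (6): A, B, D, E, F, G
  1-simplices (12): AB, AD, AE, AF, AG, BE, BF, BG, DE, DF, EF, EG
  2-simplices (6): ABF, ADE, ADF, AEG, BEF, BEG

Hence C_0 ≅ Z^6, C_1 ≅ Z^12, C_2 ≅ Z^6.

∂_1: C_1 → C_0 maps an edge to its endpoints' difference, ∂[p,q] = q − p.
This gives a 6×12 integer matrix of rank 5; reducing to Smith normal form yields diagonal entries (1,1,1,1,1).

The boundary map ∂_2: C_2 → C_1 acts by ∂[p,q,r] = [q,r] − [p,r] + [p,q]. For instance
  ∂ADF = DF − AF + AD,
  ∂ABF = BF − AF + AB.
This gives a 12×6 integer matrix of rank 6; reducing to Smith normal form yields diagonal entries (1,1,1,1,1,1).

Computing H_k = (kernel of ∂_k) / (image of ∂_{k+1}):

  H_0: rank C_0 − rank ∂_1 = 6 − 5 = 1, and the invariant factors of ∂_1 are all 1, so H_0 = Z.
  H_1: rank ker ∂_1 − rank ∂_2 = (12 − 5) − 6 = 1, and the invariant factors of ∂_2 are all 1, so H_1 = Z.
  H_2: rank ker ∂_2 − rank ∂_3 = (6 − 6) − 0 = 0, and there is no ∂_3, so H_2 = 0.

(K is a triangulation of the cylinder S^1 x I.)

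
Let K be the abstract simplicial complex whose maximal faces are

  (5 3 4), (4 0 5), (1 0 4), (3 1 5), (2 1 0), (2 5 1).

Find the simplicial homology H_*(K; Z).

K has 6 vertices, 12 edges, 6 triangles.
rank ∂_0 = 0, rank ∂_1 = 5 ⇒ b_0 = 6 − 0 − 5 = 1; all invariant factors of ∂_1 are 1 so no torsion. So H_0 = Z.
rank ∂_1 = 5, rank ∂_2 = 6 ⇒ b_1 = 12 − 5 − 6 = 1; all invariant factors of ∂_2 are 1 so no torsion. So H_1 = Z.
rank ∂_2 = 6, rank ∂_3 = 0 ⇒ b_2 = 6 − 6 − 0 = 0. So H_2 = 0.

H_0 = Z,  H_1 = Z,  H_2 = 0.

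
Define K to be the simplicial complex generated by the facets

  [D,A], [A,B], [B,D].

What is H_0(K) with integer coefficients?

H_0 = Z.

Fix the vertex order A < B < D and write every simplex with vertices in increasing order. Then dim K = 1 and the simplices of K are:

  0-simplices (3): A, B, D
  1-simplices (3): AB, AD, BD

Hence C_0 ≅ Z^3, C_1 ≅ Z^3.

∂_1: C_1 → C_0 sends each edge [p,q] (with p < q) to q − p. For instance
  ∂AD = D − A.
As a 3×3 matrix over Z this has rank 2, with invariant factors (1,1).

Reading off H_k = ker ∂_k / im ∂_{k+1}:

  H_0: rank C_0 − rank ∂_1 = 3 − 2 = 1, and the invariant factors of ∂_1 are all 1, so H_0 = Z.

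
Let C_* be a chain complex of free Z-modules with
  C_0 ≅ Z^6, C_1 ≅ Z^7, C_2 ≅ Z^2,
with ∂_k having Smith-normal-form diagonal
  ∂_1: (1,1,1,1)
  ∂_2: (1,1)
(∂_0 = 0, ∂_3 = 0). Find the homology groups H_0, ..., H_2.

H_0 = Z^2,  H_1 = Z,  H_2 = 0.

H_0: b_0 = 6 − 0 − 4 = 2; torsion from ∂_1 factors > 1: none. So H_0 = Z^2.
H_1: b_1 = 7 − 4 − 2 = 1; torsion from ∂_2 factors > 1: none. So H_1 = Z.
H_2: b_2 = 2 − 2 − 0 = 0; torsion from ∂_3 factors > 1: none. So H_2 = 0.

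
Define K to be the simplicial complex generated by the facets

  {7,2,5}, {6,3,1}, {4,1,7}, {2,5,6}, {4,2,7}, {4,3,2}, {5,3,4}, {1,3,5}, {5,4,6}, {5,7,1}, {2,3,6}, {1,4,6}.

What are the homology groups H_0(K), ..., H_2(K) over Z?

Order the vertices as 1 < 2 < 3 < 4 < 5 < 6 < 7. Listing each simplex with vertices in this order, K has dimension 2 with simplices:

  0-simplices (7): [1], [2], [3], [4], [5], [6], [7]
  1-simplices (18): [1,3], [1,4], [1,5], [1,6], [1,7], [2,3], [2,4], [2,5], [2,6], [2,7], [3,4], [3,5], [3,6], [4,5], [4,6], [4,7], [5,6], [5,7]
  2-simplices (12): [1,3,5], [1,3,6], [1,4,6], [1,4,7], [1,5,7], [2,3,4], [2,3,6], [2,4,7], [2,5,6], [2,5,7], [3,4,5], [4,5,6]

Hence C_0 ≅ Z^7, C_1 ≅ Z^18, C_2 ≅ Z^12.

The boundary map ∂_1: C_1 → C_0 is given by ∂[p,q] = [q] − [p].
The 7×18 boundary matrix has rank 6 and Smith normal form diag(1,1,1,1,1,1).

∂_2: C_2 → C_1 acts by ∂[p,q,r] = [q,r] − [p,r] + [p,q]. For instance
  ∂[2,5,7] = [5,7] − [2,7] + [2,5],
  ∂[4,5,6] = [5,6] − [4,6] + [4,5].
This gives a 18×12 integer matrix of rank 12; reducing to Smith normal form yields diagonal entries (1,1,1,1,1,1,1,1,1,1,1,2).

Computing H_k = (kernel of ∂_k) / (image of ∂_{k+1}):

  H_0: rank C_0 − rank ∂_1 = 7 − 6 = 1, and the invariant factors of ∂_1 are all 1, so H_0 ≅ Z.
  H_1: rank ker ∂_1 − rank ∂_2 = (18 − 6) − 12 = 0, and ∂_2 has invariant factor 2 > 1, so H_1 ≅ Z/2Z.
  H_2: rank ker ∂_2 − rank ∂_3 = (12 − 12) − 0 = 0, and there is no ∂_3, so H_2 ≅ 0.

H_0 = Z,  H_1 = Z/2Z,  H_2 = 0.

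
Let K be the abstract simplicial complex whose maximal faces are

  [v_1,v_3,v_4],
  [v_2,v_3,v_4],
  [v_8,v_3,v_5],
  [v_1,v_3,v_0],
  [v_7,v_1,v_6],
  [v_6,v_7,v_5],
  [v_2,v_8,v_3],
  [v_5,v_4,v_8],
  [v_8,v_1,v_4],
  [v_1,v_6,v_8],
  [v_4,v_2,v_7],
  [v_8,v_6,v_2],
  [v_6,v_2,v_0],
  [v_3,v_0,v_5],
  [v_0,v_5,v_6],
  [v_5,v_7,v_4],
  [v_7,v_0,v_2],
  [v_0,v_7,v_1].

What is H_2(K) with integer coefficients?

H_2 ≅ 0.

K has 9 vertices, 27 edges, 18 triangles.
rank ∂_2 = 18, rank ∂_3 = 0 ⇒ b_2 = 18 − 18 − 0 = 0. So H_2 ≅ 0.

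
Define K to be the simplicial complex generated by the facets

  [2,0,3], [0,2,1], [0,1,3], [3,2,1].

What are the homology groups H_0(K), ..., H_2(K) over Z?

K has 4 vertices, 6 edges, 4 triangles.
rank ∂_0 = 0, rank ∂_1 = 3 ⇒ b_0 = 4 − 0 − 3 = 1; all invariant factors of ∂_1 are 1 so no torsion. So H_0 = Z.
rank ∂_1 = 3, rank ∂_2 = 3 ⇒ b_1 = 6 − 3 − 3 = 0; all invariant factors of ∂_2 are 1 so no torsion. So H_1 = 0.
rank ∂_2 = 3, rank ∂_3 = 0 ⇒ b_2 = 4 − 3 − 0 = 1. So H_2 = Z.

H_0 = Z,  H_1 = 0,  H_2 = Z.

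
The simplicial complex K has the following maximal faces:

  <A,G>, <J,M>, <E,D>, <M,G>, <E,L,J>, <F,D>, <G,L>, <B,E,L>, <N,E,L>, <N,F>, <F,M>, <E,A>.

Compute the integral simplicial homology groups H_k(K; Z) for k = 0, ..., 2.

H_0 ≅ Z,  H_1 ≅ Z^4,  H_2 = 0.

We work with the vertex ordering A < B < D < E < F < G < J < L < M < N. The simplices of K, each written with vertices in increasing order, are:

  0-simplices (10): A, B, D, E, F, G, J, L, M, N
  1-simplices (16): AE, AG, BE, BL, DE, DF, EJ, EL, EN, FM, FN, GL, GM, JL, JM, LN
  2-simplices (3): BEL, EJL, ELN

so the chain groups are C_0 ≅ Z^10, C_1 ≅ Z^16, C_2 ≅ Z^3.

Boundary ∂_1: C_1 → C_0 is given by ∂[p,q] = [q] − [p].
The 10×16 boundary matrix has rank 9 and Smith normal form diag(1,1,1,1,1,1,1,1,1).

The boundary map ∂_2: C_2 → C_1 sends each 2-simplex [p,q,r] to [q,r] − [p,r] + [p,q]. For instance
  ∂ELN = LN − EN + EL,
  ∂EJL = JL − EL + EJ.
The 16×3 boundary matrix has rank 3 and Smith normal form diag(1,1,1).

From H_k ≅ ker(∂_k) / im(∂_{k+1}) we obtain:

  H_0: rank C_0 − rank ∂_1 = 10 − 9 = 1, and the invariant factors of ∂_1 are all 1, so H_0 ≅ Z.
  H_1: rank ker ∂_1 − rank ∂_2 = (16 − 9) − 3 = 4, and the invariant factors of ∂_2 are all 1, so H_1 ≅ Z^4.
  H_2: rank ker ∂_2 − rank ∂_3 = (3 − 3) − 0 = 0, and there is no ∂_3, so H_2 ≅ 0.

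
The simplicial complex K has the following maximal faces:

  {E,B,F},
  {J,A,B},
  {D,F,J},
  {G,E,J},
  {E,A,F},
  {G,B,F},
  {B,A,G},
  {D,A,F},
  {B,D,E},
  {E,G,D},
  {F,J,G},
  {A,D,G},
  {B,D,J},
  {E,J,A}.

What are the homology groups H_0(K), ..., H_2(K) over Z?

H_0 = Z,  H_1 = Z^2,  H_2 = Z.

We work with the vertex ordering A < B < D < E < F < G < J. The simplices of K, each written with vertices in increasing order, are:

  0-simplices (7): A, B, D, E, F, G, J
  1-simplices (21): AB, AD, AE, AF, AG, AJ, BD, BE, BF, BG, BJ, DE, DF, DG, DJ, EF, EG, EJ, FG, FJ, GJ
  2-simplices (14): ABG, ABJ, ADF, ADG, AEF, AEJ, BDE, BDJ, BEF, BFG, DEG, DFJ, EGJ, FGJ

giving chain groups C_0 ≅ Z^7, C_1 ≅ Z^21, C_2 ≅ Z^14.

The boundary map ∂_1: C_1 → C_0 sends each edge [p,q] (with p < q) to q − p. For instance
  ∂BG = G − B.
The 7×21 boundary matrix has rank 6 and Smith normal form diag(1,1,1,1,1,1).

The boundary map ∂_2: C_2 → C_1 sends each 2-simplex [p,q,r] to [q,r] − [p,r] + [p,q]. For instance
  ∂AEJ = EJ − AJ + AE,
  ∂AEF = EF − AF + AE.
The 21×14 boundary matrix has rank 13 and Smith normal form diag(1,1,1,1,1,1,1,1,1,1,1,1,1).

Computing H_k = (kernel of ∂_k) / (image of ∂_{k+1}):

  H_0: rank C_0 − rank ∂_1 = 7 − 6 = 1, and the invariant factors of ∂_1 are all 1, so H_0 = Z.
  H_1: rank ker ∂_1 − rank ∂_2 = (21 − 6) − 13 = 2, and the invariant factors of ∂_2 are all 1, so H_1 = Z^2.
  H_2: rank ker ∂_2 − rank ∂_3 = (14 − 13) − 0 = 1, and there is no ∂_3, so H_2 = Z.

(K is a triangulation of the torus T^2.)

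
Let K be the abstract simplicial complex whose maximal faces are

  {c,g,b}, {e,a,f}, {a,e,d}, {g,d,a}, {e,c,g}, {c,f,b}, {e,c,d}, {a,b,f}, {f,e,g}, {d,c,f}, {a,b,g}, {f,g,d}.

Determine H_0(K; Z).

Fix the vertex order a < b < c < d < e < f < g and write every simplex with vertices in increasing order. Then dim K = 2 and the simplices of K are:

  0-simplices (7): a, b, c, d, e, f, g
  1-simplices (18): ab, ad, ae, af, ag, bc, bf, bg, cd, ce, cf, cg, de, df, dg, ef, eg, fg
  2-simplices (12): abf, abg, ade, adg, aef, bcf, bcg, cde, cdf, ceg, dfg, efg

so the chain groups are C_0 ≅ Z^7, C_1 ≅ Z^18, C_2 ≅ Z^12.

The boundary map ∂_1: C_1 → C_0 sends each edge [p,q] (with p < q) to q − p.
The resulting 7×18 matrix has rank 6, and its Smith normal form has invariant factors (1,1,1,1,1,1).

∂_2: C_2 → C_1 sends each 2-simplex [p,q,r] to [q,r] − [p,r] + [p,q]. For instance
  ∂bcf = cf − bf + bc,
  ∂ceg = eg − cg + ce.
As a 18×12 matrix over Z this has rank 12, with invariant factors (1,1,1,1,1,1,1,1,1,1,1,2).

Now H_k = ker ∂_k / im ∂_{k+1}, so:

  H_0: rank C_0 − rank ∂_1 = 7 − 6 = 1, and the invariant factors of ∂_1 are all 1, so H_0 ≅ Z.

(K is a triangulation of the real projective plane RP^2.)

H_0 = Z.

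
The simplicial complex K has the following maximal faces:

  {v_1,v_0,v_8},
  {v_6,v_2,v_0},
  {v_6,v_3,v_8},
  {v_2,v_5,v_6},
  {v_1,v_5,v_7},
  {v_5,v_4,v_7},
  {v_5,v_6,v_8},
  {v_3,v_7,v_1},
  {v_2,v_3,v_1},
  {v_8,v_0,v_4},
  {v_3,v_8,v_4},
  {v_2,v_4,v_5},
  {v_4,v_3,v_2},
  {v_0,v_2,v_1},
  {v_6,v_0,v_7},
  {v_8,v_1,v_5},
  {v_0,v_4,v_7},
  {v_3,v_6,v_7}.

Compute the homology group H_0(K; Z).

Fix the vertex order v_0 < v_1 < v_2 < v_3 < v_4 < v_5 < v_6 < v_7 < v_8 and write every simplex with vertices in increasing order. Then dim K = 2 and the simplices of K are:

  0-simplices (9): [v_0], [v_1], [v_2], [v_3], [v_4], [v_5], [v_6], [v_7], [v_8]
  1-simplices (27): (27 of them)
  2-simplices (18): (18 of them)

giving chain groups C_0 ≅ Z^9, C_1 ≅ Z^27, C_2 ≅ Z^18.

Boundary ∂_1: C_1 → C_0 maps an edge to its endpoints' difference, ∂[p,q] = q − p. For instance
  ∂[v_1,v_8] = [v_8] − [v_1].
The 9×27 boundary matrix has rank 8 and Smith normal form diag(1,1,1,1,1,1,1,1).

∂_2: C_2 → C_1 acts by ∂[p,q,r] = [q,r] − [p,r] + [p,q]. For instance
  ∂[v_3,v_4,v_8] = [v_4,v_8] − [v_3,v_8] + [v_3,v_4],
  ∂[v_2,v_4,v_5] = [v_4,v_5] − [v_2,v_5] + [v_2,v_4].
The resulting 27×18 matrix has rank 17, and its Smith normal form has invariant factors (1,1,1,1,1,1,1,1,1,1,1,1,1,1,1,1,1).

Reading off H_k = ker ∂_k / im ∂_{k+1}:

  H_0: rank C_0 − rank ∂_1 = 9 − 8 = 1, and the invariant factors of ∂_1 are all 1, so H_0 ≅ Z.

H_0 = Z.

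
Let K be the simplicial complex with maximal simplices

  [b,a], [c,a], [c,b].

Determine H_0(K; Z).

H_0 ≅ Z.

Order the vertices as a < b < c. Listing each simplex with vertices in this order, K has dimension 1 with simplices:

  0-simplices (3): a, b, c
  1-simplices (3): ab, ac, bc

so the chain groups are C_0 ≅ Z^3, C_1 ≅ Z^3.

Boundary ∂_1: C_1 → C_0 is given by ∂[p,q] = [q] − [p]. For instance
  ∂ac = c − a.
This gives a 3×3 integer matrix of rank 2; reducing to Smith normal form yields diagonal entries (1,1).

Computing H_k = (kernel of ∂_k) / (image of ∂_{k+1}):

  H_0: rank C_0 − rank ∂_1 = 3 − 2 = 1, and the invariant factors of ∂_1 are all 1, so H_0 ≅ Z.

(K is a triangulation of the circle S^1.)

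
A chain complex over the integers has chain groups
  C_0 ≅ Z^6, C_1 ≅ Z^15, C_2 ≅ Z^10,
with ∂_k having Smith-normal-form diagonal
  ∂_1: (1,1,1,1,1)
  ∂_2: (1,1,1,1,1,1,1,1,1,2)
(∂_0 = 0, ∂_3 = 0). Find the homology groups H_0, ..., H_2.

H_0: b_0 = 6 − 0 − 5 = 1; torsion from ∂_1 factors > 1: none. So H_0 = Z.
H_1: b_1 = 15 − 5 − 10 = 0; torsion from ∂_2 factors > 1: [2]. So H_1 = Z/2Z.
H_2: b_2 = 10 − 10 − 0 = 0; torsion from ∂_3 factors > 1: none. So H_2 = 0.

H_0 = Z,  H_1 = Z/2Z,  H_2 = 0.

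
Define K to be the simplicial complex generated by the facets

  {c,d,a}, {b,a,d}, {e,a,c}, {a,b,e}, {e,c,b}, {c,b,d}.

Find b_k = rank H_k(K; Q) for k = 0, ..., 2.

Order the vertices as a < b < c < d < e. Listing each simplex with vertices in this order, K has dimension 2 with simplices:

  0-simplices (5): a, b, c, d, e
  1-simplices (9): ab, ac, ad, ae, bc, bd, be, cd, ce
  2-simplices (6): abd, abe, acd, ace, bcd, bce

Hence C_0 ≅ Z^5, C_1 ≅ Z^9, C_2 ≅ Z^6.

Boundary ∂_1: C_1 → C_0 sends each edge [p,q] (with p < q) to q − p. For instance
  ∂bd = d − b.
As a 5×9 matrix over Z this has rank 4, with invariant factors (1,1,1,1).

∂_2: C_2 → C_1 acts by ∂[p,q,r] = [q,r] − [p,r] + [p,q]. For instance
  ∂bcd = cd − bd + bc,
  ∂bce = ce − be + bc.
The resulting 9×6 matrix has rank 5, and its Smith normal form has invariant factors (1,1,1,1,1).

Now H_k = ker ∂_k / im ∂_{k+1}, so:

  H_0: rank C_0 − rank ∂_1 = 5 − 4 = 1, and the invariant factors of ∂_1 are all 1, so H_0 ≅ Z.
  H_1: rank ker ∂_1 − rank ∂_2 = (9 − 4) − 5 = 0, and the invariant factors of ∂_2 are all 1, so H_1 ≅ 0.
  H_2: rank ker ∂_2 − rank ∂_3 = (6 − 5) − 0 = 1, and there is no ∂_3, so H_2 ≅ Z.

As a check, the Euler characteristic is 5 − 9 + 6 = 2, which agrees with 1 − 0 + 1 = 2.

Hence the Betti numbers are b_0 = 1, b_1 = 0, b_2 = 1.

b_0 = 1, b_1 = 0, b_2 = 1.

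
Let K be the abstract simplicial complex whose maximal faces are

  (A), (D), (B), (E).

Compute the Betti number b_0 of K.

Order the vertices as A < B < D < E. Listing each simplex with vertices in this order, K has dimension 0 with simplices:

  0-simplices (4): A, B, D, E

so the chain groups are C_0 ≅ Z^4.

Now H_k = ker ∂_k / im ∂_{k+1}, so:

  H_0: rank C_0 − rank ∂_1 = 4 − 0 = 4, and there is no ∂_1, so H_0 = Z^4.

(K is a triangulation of a set of 4 points.)

Hence the Betti numbers are b_0 = 4.

b_0 = 4.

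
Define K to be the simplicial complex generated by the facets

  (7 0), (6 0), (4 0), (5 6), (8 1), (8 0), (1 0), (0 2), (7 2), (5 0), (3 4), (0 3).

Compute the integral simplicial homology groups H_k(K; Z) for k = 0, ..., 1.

Order the vertices as 0 < 1 < 2 < 3 < 4 < 5 < 6 < 7 < 8. Listing each simplex with vertices in this order, K has dimension 1 with simplices:

  0-simplices (9): [0], [1], [2], [3], [4], [5], [6], [7], [8]
  1-simplices (12): [0,1], [0,2], [0,3], [0,4], [0,5], [0,6], [0,7], [0,8], [1,8], [2,7], [3,4], [5,6]

giving chain groups C_0 ≅ Z^9, C_1 ≅ Z^12.

Boundary ∂_1: C_1 → C_0 is given by ∂[p,q] = [q] − [p].
The resulting 9×12 matrix has rank 8, and its Smith normal form has invariant factors (1,1,1,1,1,1,1,1).

Now H_k = ker ∂_k / im ∂_{k+1}, so:

  H_0: rank C_0 − rank ∂_1 = 9 − 8 = 1, and the invariant factors of ∂_1 are all 1, so H_0 = Z.
  H_1: rank ker ∂_1 − rank ∂_2 = (12 − 8) − 0 = 4, and there is no ∂_2, so H_1 = Z^4.

H_0 = Z,  H_1 = Z^4.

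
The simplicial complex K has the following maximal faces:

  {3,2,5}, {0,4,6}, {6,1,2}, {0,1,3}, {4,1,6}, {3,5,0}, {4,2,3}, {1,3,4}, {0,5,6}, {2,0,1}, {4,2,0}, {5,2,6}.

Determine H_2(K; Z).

We work with the vertex ordering 0 < 1 < 2 < 3 < 4 < 5 < 6. The simplices of K, each written with vertices in increasing order, are:

  0-simplices (7): [0], [1], [2], [3], [4], [5], [6]
  1-simplices (18): [0,1], [0,2], [0,3], [0,4], [0,5], [0,6], [1,2], [1,3], [1,4], [1,6], [2,3], [2,4], [2,5], [2,6], [3,4], [3,5], [4,6], [5,6]
  2-simplices (12): [0,1,2], [0,1,3], [0,2,4], [0,3,5], [0,4,6], [0,5,6], [1,2,6], [1,3,4], [1,4,6], [2,3,4], [2,3,5], [2,5,6]

giving chain groups C_0 ≅ Z^7, C_1 ≅ Z^18, C_2 ≅ Z^12.

∂_1: C_1 → C_0 maps an edge to its endpoints' difference, ∂[p,q] = q − p. For instance
  ∂[3,5] = [5] − [3].
This gives a 7×18 integer matrix of rank 6; reducing to Smith normal form yields diagonal entries (1,1,1,1,1,1).

∂_2: C_2 → C_1 maps a triangle to the signed sum of its edges. For instance
  ∂[0,3,5] = [3,5] − [0,5] + [0,3],
  ∂[1,4,6] = [4,6] − [1,6] + [1,4].
This gives a 18×12 integer matrix of rank 12; reducing to Smith normal form yields diagonal entries (1,1,1,1,1,1,1,1,1,1,1,2).

Computing H_k = (kernel of ∂_k) / (image of ∂_{k+1}):

  H_2: rank ker ∂_2 − rank ∂_3 = (12 − 12) − 0 = 0, and there is no ∂_3, so H_2 ≅ 0.

H_2 = 0.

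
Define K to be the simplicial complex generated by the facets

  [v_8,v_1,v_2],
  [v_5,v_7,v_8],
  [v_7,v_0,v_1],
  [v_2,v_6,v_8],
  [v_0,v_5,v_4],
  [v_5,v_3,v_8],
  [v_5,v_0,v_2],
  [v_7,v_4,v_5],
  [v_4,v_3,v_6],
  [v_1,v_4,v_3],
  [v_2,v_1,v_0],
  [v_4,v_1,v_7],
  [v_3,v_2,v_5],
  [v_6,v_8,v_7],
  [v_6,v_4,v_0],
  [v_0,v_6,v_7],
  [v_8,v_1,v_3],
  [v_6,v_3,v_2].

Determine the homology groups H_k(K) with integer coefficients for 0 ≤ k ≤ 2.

H_0 = Z,  H_1 = Z × Z/2,  H_2 = 0.

Fix the vertex order v_0 < v_1 < v_2 < v_3 < v_4 < v_5 < v_6 < v_7 < v_8 and write every simplex with vertices in increasing order. Then dim K = 2 and the simplices of K are:

  0-simplices (9): [v_0], [v_1], [v_2], [v_3], [v_4], [v_5], [v_6], [v_7], [v_8]
  1-simplices (27): (27 of them)
  2-simplices (18): (18 of them)

Hence C_0 ≅ Z^9, C_1 ≅ Z^27, C_2 ≅ Z^18.

∂_1: C_1 → C_0 sends each edge [p,q] (with p < q) to q − p.
As a 9×27 matrix over Z this has rank 8, with invariant factors (1,1,1,1,1,1,1,1).

The boundary map ∂_2: C_2 → C_1 acts by ∂[p,q,r] = [q,r] − [p,r] + [p,q]. For instance
  ∂[v_1,v_4,v_7] = [v_4,v_7] − [v_1,v_7] + [v_1,v_4],
  ∂[v_4,v_5,v_7] = [v_5,v_7] − [v_4,v_7] + [v_4,v_5].
The resulting 27×18 matrix has rank 18, and its Smith normal form has invariant factors (1,1,1,1,1,1,1,1,1,1,1,1,1,1,1,1,1,2).

Reading off H_k = ker ∂_k / im ∂_{k+1}:

  H_0: rank C_0 − rank ∂_1 = 9 − 8 = 1, and the invariant factors of ∂_1 are all 1, so H_0 = Z.
  H_1: rank ker ∂_1 − rank ∂_2 = (27 − 8) − 18 = 1, and ∂_2 has invariant factor 2 > 1, so H_1 = Z × Z/2.
  H_2: rank ker ∂_2 − rank ∂_3 = (18 − 18) − 0 = 0, and there is no ∂_3, so H_2 = 0.

As a check, the Euler characteristic is 9 − 27 + 18 = 0, which agrees with 1 − 1 + 0 = 0.
(K is a triangulation of the Klein bottle.)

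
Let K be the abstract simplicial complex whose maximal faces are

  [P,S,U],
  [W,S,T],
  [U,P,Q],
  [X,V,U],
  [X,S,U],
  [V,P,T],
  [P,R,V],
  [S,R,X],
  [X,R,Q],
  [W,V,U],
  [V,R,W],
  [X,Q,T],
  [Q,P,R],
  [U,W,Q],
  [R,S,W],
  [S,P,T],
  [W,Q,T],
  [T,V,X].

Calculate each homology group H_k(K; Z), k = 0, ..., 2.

H_0 ≅ Z,  H_1 ≅ Z^2,  H_2 ≅ Z.

Order the vertices as P < Q < R < S < T < U < V < W < X. Listing each simplex with vertices in this order, K has dimension 2 with simplices:

  0-simplices (9): P, Q, R, S, T, U, V, W, X
  1-simplices (27): PQ, PR, PS, PT, PU, PV, QR, QT, QU, QW, QX, RS, RV, RW, RX, ST, SU, SW, SX, TV, TW, TX, UV, UW, UX, VW, VX
  2-simplices (18): PQR, PQU, PRV, PST, PSU, PTV, QRX, QTW, QTX, QUW, RSW, RSX, RVW, STW, SUX, TVX, UVW, UVX

so the chain groups are C_0 ≅ Z^9, C_1 ≅ Z^27, C_2 ≅ Z^18.

The boundary map ∂_1: C_1 → C_0 sends each edge [p,q] (with p < q) to q − p.
The 9×27 boundary matrix has rank 8 and Smith normal form diag(1,1,1,1,1,1,1,1).

∂_2: C_2 → C_1 sends each 2-simplex [p,q,r] to [q,r] − [p,r] + [p,q]. For instance
  ∂QTX = TX − QX + QT,
  ∂PST = ST − PT + PS.
This gives a 27×18 integer matrix of rank 17; reducing to Smith normal form yields diagonal entries (1,1,1,1,1,1,1,1,1,1,1,1,1,1,1,1,1).

Reading off H_k = ker ∂_k / im ∂_{k+1}:

  H_0: rank C_0 − rank ∂_1 = 9 − 8 = 1, and the invariant factors of ∂_1 are all 1, so H_0 ≅ Z.
  H_1: rank ker ∂_1 − rank ∂_2 = (27 − 8) − 17 = 2, and the invariant factors of ∂_2 are all 1, so H_1 ≅ Z^2.
  H_2: rank ker ∂_2 − rank ∂_3 = (18 − 17) − 0 = 1, and there is no ∂_3, so H_2 ≅ Z.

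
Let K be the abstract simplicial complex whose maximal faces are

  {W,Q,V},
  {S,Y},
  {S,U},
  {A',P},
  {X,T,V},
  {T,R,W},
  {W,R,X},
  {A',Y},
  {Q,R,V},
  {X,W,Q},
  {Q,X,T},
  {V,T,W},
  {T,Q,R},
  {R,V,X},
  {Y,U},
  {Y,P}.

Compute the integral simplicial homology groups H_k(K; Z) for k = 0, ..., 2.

Take the total order P < Q < R < S < T < U < V < W < X < Y < A' on the vertex set. Then K (dimension 2) consists of the simplices:

  0-simplices (11): [P], [Q], [R], [S], [T], [U], [V], [W], [X], [Y], [A']
  1-simplices (21): [P,Y], [P,A'], [Q,R], [Q,T], [Q,V], [Q,W], [Q,X], [R,T], [R,V], [R,W], [R,X], [S,U], [S,Y], [T,V], [T,W], [T,X], [U,Y], [V,W], [V,X], [W,X], [Y,A']
  2-simplices (10): [Q,R,T], [Q,R,V], [Q,T,X], [Q,V,W], [Q,W,X], [R,T,W], [R,V,X], [R,W,X], [T,V,W], [T,V,X]

giving chain groups C_0 ≅ Z^11, C_1 ≅ Z^21, C_2 ≅ Z^10.

∂_1: C_1 → C_0 is given by ∂[p,q] = [q] − [p]. For instance
  ∂[S,Y] = [Y] − [S].
The 11×21 boundary matrix has rank 9 and Smith normal form diag(1,1,1,1,1,1,1,1,1).

The boundary map ∂_2: C_2 → C_1 acts by ∂[p,q,r] = [q,r] − [p,r] + [p,q]. For instance
  ∂[Q,W,X] = [W,X] − [Q,X] + [Q,W],
  ∂[Q,T,X] = [T,X] − [Q,X] + [Q,T].
The 21×10 boundary matrix has rank 10 and Smith normal form diag(1,1,1,1,1,1,1,1,1,2).

From H_k ≅ ker(∂_k) / im(∂_{k+1}) we obtain:

  H_0: rank C_0 − rank ∂_1 = 11 − 9 = 2, and the invariant factors of ∂_1 are all 1, so H_0 = Z^2.
  H_1: rank ker ∂_1 − rank ∂_2 = (21 − 9) − 10 = 2, and ∂_2 has invariant factor 2 > 1, so H_1 = Z^2 ⊕ Z_2.
  H_2: rank ker ∂_2 − rank ∂_3 = (10 − 10) − 0 = 0, and there is no ∂_3, so H_2 = 0.

As a check, the Euler characteristic is 11 − 21 + 10 = 0, which agrees with 2 − 2 + 0 = 0.

H_0 ≅ Z^2,  H_1 ≅ Z^2 ⊕ Z_2,  H_2 = 0.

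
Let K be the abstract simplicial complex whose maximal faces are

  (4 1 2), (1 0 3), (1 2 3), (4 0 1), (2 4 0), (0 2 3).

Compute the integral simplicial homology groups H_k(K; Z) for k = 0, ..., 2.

H_0 ≅ Z,  H_1 = 0,  H_2 ≅ Z.

Order the vertices as 0 < 1 < 2 < 3 < 4. Listing each simplex with vertices in this order, K has dimension 2 with simplices:

  0-simplices (5): [0], [1], [2], [3], [4]
  1-simplices (9): [0,1], [0,2], [0,3], [0,4], [1,2], [1,3], [1,4], [2,3], [2,4]
  2-simplices (6): [0,1,3], [0,1,4], [0,2,3], [0,2,4], [1,2,3], [1,2,4]

giving chain groups C_0 ≅ Z^5, C_1 ≅ Z^9, C_2 ≅ Z^6.

Boundary ∂_1: C_1 → C_0 is given by ∂[p,q] = [q] − [p]. For instance
  ∂[0,4] = [4] − [0].
The 5×9 boundary matrix has rank 4 and Smith normal form diag(1,1,1,1).

∂_2: C_2 → C_1 acts by ∂[p,q,r] = [q,r] − [p,r] + [p,q]. For instance
  ∂[0,2,4] = [2,4] − [0,4] + [0,2],
  ∂[0,2,3] = [2,3] − [0,3] + [0,2].
As a 9×6 matrix over Z this has rank 5, with invariant factors (1,1,1,1,1).

Reading off H_k = ker ∂_k / im ∂_{k+1}:

  H_0: rank C_0 − rank ∂_1 = 5 − 4 = 1, and the invariant factors of ∂_1 are all 1, so H_0 ≅ Z.
  H_1: rank ker ∂_1 − rank ∂_2 = (9 − 4) − 5 = 0, and the invariant factors of ∂_2 are all 1, so H_1 ≅ 0.
  H_2: rank ker ∂_2 − rank ∂_3 = (6 − 5) − 0 = 1, and there is no ∂_3, so H_2 ≅ Z.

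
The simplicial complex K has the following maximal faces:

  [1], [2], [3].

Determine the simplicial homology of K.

Fix the vertex order 1 < 2 < 3 and write every simplex with vertices in increasing order. Then dim K = 0 and the simplices of K are:

  0-simplices (3): [1], [2], [3]

so the chain groups are C_0 ≅ Z^3.

Reading off H_k = ker ∂_k / im ∂_{k+1}:

  H_0: rank C_0 − rank ∂_1 = 3 − 0 = 3, and there is no ∂_1, so H_0 = Z^3.

H_0 ≅ Z^3.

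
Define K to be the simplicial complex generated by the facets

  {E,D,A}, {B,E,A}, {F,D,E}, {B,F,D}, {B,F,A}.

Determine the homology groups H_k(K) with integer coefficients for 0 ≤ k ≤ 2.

H_0 = Z,  H_1 = Z,  H_2 = 0.

K has 5 vertices, 10 edges, 5 triangles.
rank ∂_0 = 0, rank ∂_1 = 4 ⇒ b_0 = 5 − 0 − 4 = 1; all invariant factors of ∂_1 are 1 so no torsion. So H_0 = Z.
rank ∂_1 = 4, rank ∂_2 = 5 ⇒ b_1 = 10 − 4 − 5 = 1; all invariant factors of ∂_2 are 1 so no torsion. So H_1 = Z.
rank ∂_2 = 5, rank ∂_3 = 0 ⇒ b_2 = 5 − 5 − 0 = 0. So H_2 = 0.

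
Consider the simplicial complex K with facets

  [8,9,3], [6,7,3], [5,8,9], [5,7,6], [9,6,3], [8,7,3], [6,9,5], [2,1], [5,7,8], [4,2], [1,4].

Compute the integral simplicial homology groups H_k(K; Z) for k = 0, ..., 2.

Order the vertices as 1 < 2 < 3 < 4 < 5 < 6 < 7 < 8 < 9. Listing each simplex with vertices in this order, K has dimension 2 with simplices:

  0-simplices (9): [1], [2], [3], [4], [5], [6], [7], [8], [9]
  1-simplices (15): [1,2], [1,4], [2,4], [3,6], [3,7], [3,8], [3,9], [5,6], [5,7], [5,8], [5,9], [6,7], [6,9], [7,8], [8,9]
  2-simplices (8): [3,6,7], [3,6,9], [3,7,8], [3,8,9], [5,6,7], [5,6,9], [5,7,8], [5,8,9]

giving chain groups C_0 ≅ Z^9, C_1 ≅ Z^15, C_2 ≅ Z^8.

Boundary ∂_1: C_1 → C_0 maps an edge to its endpoints' difference, ∂[p,q] = q − p.
The resulting 9×15 matrix has rank 7, and its Smith normal form has invariant factors (1,1,1,1,1,1,1).

∂_2: C_2 → C_1 sends each 2-simplex [p,q,r] to [q,r] − [p,r] + [p,q]. For instance
  ∂[3,7,8] = [7,8] − [3,8] + [3,7],
  ∂[5,8,9] = [8,9] − [5,9] + [5,8].
The resulting 15×8 matrix has rank 7, and its Smith normal form has invariant factors (1,1,1,1,1,1,1).

From H_k ≅ ker(∂_k) / im(∂_{k+1}) we obtain:

  H_0: rank C_0 − rank ∂_1 = 9 − 7 = 2, and the invariant factors of ∂_1 are all 1, so H_0 ≅ Z^2.
  H_1: rank ker ∂_1 − rank ∂_2 = (15 − 7) − 7 = 1, and the invariant factors of ∂_2 are all 1, so H_1 ≅ Z.
  H_2: rank ker ∂_2 − rank ∂_3 = (8 − 7) − 0 = 1, and there is no ∂_3, so H_2 ≅ Z.

As a check, the Euler characteristic is 9 − 15 + 8 = 2, which agrees with 2 − 1 + 1 = 2.

H_0 ≅ Z^2,  H_1 ≅ Z,  H_2 ≅ Z.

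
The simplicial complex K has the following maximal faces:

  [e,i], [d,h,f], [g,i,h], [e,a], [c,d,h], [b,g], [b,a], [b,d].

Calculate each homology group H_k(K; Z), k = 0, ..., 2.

K has 9 vertices, 13 edges, 3 triangles.
rank ∂_0 = 0, rank ∂_1 = 8 ⇒ b_0 = 9 − 0 − 8 = 1; all invariant factors of ∂_1 are 1 so no torsion. So H_0 ≅ Z.
rank ∂_1 = 8, rank ∂_2 = 3 ⇒ b_1 = 13 − 8 − 3 = 2; all invariant factors of ∂_2 are 1 so no torsion. So H_1 ≅ Z^2.
rank ∂_2 = 3, rank ∂_3 = 0 ⇒ b_2 = 3 − 3 − 0 = 0. So H_2 ≅ 0.

H_0 = Z,  H_1 = Z^2,  H_2 = 0.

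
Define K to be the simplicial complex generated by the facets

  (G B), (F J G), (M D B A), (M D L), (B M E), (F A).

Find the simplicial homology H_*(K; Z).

Order the vertices as A < B < D < E < F < G < J < L < M. Listing each simplex with vertices in this order, K has dimension 3 with simplices:

  0-simplices (9): A, B, D, E, F, G, J, L, M
  1-simplices (15): AB, AD, AF, AM, BD, BE, BG, BM, DL, DM, EM, FG, FJ, GJ, LM
  2-simplices (7): ABD, ABM, ADM, BDM, BEM, DLM, FGJ
  3-simplices (1): ABDM

giving chain groups C_0 ≅ Z^9, C_1 ≅ Z^15, C_2 ≅ Z^7, C_3 ≅ Z^1.

∂_1: C_1 → C_0 sends each edge [p,q] (with p < q) to q − p. For instance
  ∂FJ = J − F.
This gives a 9×15 integer matrix of rank 8; reducing to Smith normal form yields diagonal entries (1,1,1,1,1,1,1,1).

Boundary ∂_2: C_2 → C_1 maps a triangle to the signed sum of its edges. For instance
  ∂ADM = DM − AM + AD,
  ∂FGJ = GJ − FJ + FG.
The 15×7 boundary matrix has rank 6 and Smith normal form diag(1,1,1,1,1,1).

Boundary ∂_3: C_3 → C_2 sends each 3-simplex σ to the alternating sum Σ_i (−1)^i (σ with its i-th vertex removed). For instance
  ∂ABDM = BDM − ADM + ABM − ABD.
As a 7×1 matrix over Z this has rank 1, with invariant factors (1).

From H_k ≅ ker(∂_k) / im(∂_{k+1}) we obtain:

  H_0: rank C_0 − rank ∂_1 = 9 − 8 = 1, and the invariant factors of ∂_1 are all 1, so H_0 ≅ Z.
  H_1: rank ker ∂_1 − rank ∂_2 = (15 − 8) − 6 = 1, and the invariant factors of ∂_2 are all 1, so H_1 ≅ Z.
  H_2: rank ker ∂_2 − rank ∂_3 = (7 − 6) − 1 = 0, and the invariant factors of ∂_3 are all 1, so H_2 ≅ 0.
  H_3: rank ker ∂_3 − rank ∂_4 = (1 − 1) − 0 = 0, and there is no ∂_4, so H_3 ≅ 0.

H_0 ≅ Z,  H_1 ≅ Z,  H_2 = 0,  H_3 = 0.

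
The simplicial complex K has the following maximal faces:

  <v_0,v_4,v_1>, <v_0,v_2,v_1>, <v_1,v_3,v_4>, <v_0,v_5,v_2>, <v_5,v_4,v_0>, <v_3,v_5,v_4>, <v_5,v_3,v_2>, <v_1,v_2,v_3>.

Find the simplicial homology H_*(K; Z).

Order the vertices as v_0 < v_1 < v_2 < v_3 < v_4 < v_5. Listing each simplex with vertices in this order, K has dimension 2 with simplices:

  0-simplices (6): [v_0], [v_1], [v_2], [v_3], [v_4], [v_5]
  1-simplices (12): [v_0,v_1], [v_0,v_2], [v_0,v_4], [v_0,v_5], [v_1,v_2], [v_1,v_3], [v_1,v_4], [v_2,v_3], [v_2,v_5], [v_3,v_4], [v_3,v_5], [v_4,v_5]
  2-simplices (8): [v_0,v_1,v_2], [v_0,v_1,v_4], [v_0,v_2,v_5], [v_0,v_4,v_5], [v_1,v_2,v_3], [v_1,v_3,v_4], [v_2,v_3,v_5], [v_3,v_4,v_5]

so the chain groups are C_0 ≅ Z^6, C_1 ≅ Z^12, C_2 ≅ Z^8.

∂_1: C_1 → C_0 sends each edge [p,q] (with p < q) to q − p. For instance
  ∂[v_2,v_5] = [v_5] − [v_2].
The resulting 6×12 matrix has rank 5, and its Smith normal form has invariant factors (1,1,1,1,1).

The boundary map ∂_2: C_2 → C_1 sends each 2-simplex [p,q,r] to [q,r] − [p,r] + [p,q]. For instance
  ∂[v_1,v_2,v_3] = [v_2,v_3] − [v_1,v_3] + [v_1,v_2],
  ∂[v_1,v_3,v_4] = [v_3,v_4] − [v_1,v_4] + [v_1,v_3].
The resulting 12×8 matrix has rank 7, and its Smith normal form has invariant factors (1,1,1,1,1,1,1).

Computing H_k = (kernel of ∂_k) / (image of ∂_{k+1}):

  H_0: rank C_0 − rank ∂_1 = 6 − 5 = 1, and the invariant factors of ∂_1 are all 1, so H_0 = Z.
  H_1: rank ker ∂_1 − rank ∂_2 = (12 − 5) − 7 = 0, and the invariant factors of ∂_2 are all 1, so H_1 = 0.
  H_2: rank ker ∂_2 − rank ∂_3 = (8 − 7) − 0 = 1, and there is no ∂_3, so H_2 = Z.

H_0 = Z,  H_1 = 0,  H_2 = Z.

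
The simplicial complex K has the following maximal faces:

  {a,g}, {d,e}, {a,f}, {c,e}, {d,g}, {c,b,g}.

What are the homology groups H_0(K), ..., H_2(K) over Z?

Order the vertices as a < b < c < d < e < f < g. Listing each simplex with vertices in this order, K has dimension 2 with simplices:

  0-simplices (7): a, b, c, d, e, f, g
  1-simplices (8): af, ag, bc, bg, ce, cg, de, dg
  2-simplices (1): bcg

giving chain groups C_0 ≅ Z^7, C_1 ≅ Z^8, C_2 ≅ Z^1.

∂_1: C_1 → C_0 is given by ∂[p,q] = [q] − [p].
The resulting 7×8 matrix has rank 6, and its Smith normal form has invariant factors (1,1,1,1,1,1).

Boundary ∂_2: C_2 → C_1 maps a triangle to the signed sum of its edges. For instance
  ∂bcg = cg − bg + bc.
The resulting 8×1 matrix has rank 1, and its Smith normal form has invariant factors (1).

Computing H_k = (kernel of ∂_k) / (image of ∂_{k+1}):

  H_0: rank C_0 − rank ∂_1 = 7 − 6 = 1, and the invariant factors of ∂_1 are all 1, so H_0 ≅ Z.
  H_1: rank ker ∂_1 − rank ∂_2 = (8 − 6) − 1 = 1, and the invariant factors of ∂_2 are all 1, so H_1 ≅ Z.
  H_2: rank ker ∂_2 − rank ∂_3 = (1 − 1) − 0 = 0, and there is no ∂_3, so H_2 ≅ 0.

As a check, the Euler characteristic is 7 − 8 + 1 = 0, which agrees with 1 − 1 + 0 = 0.

H_0 = Z,  H_1 = Z,  H_2 = 0.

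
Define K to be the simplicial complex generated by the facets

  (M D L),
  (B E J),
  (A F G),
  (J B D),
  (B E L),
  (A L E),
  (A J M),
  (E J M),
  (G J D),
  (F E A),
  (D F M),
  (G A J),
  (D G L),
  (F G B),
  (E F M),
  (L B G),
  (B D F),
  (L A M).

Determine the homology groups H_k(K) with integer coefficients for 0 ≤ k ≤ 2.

Take the total order A < B < D < E < F < G < J < L < M on the vertex set. Then K (dimension 2) consists of the simplices:

  0-simplices (9): A, B, D, E, F, G, J, L, M
  1-simplices (27): AE, AF, AG, AJ, AL, AM, BD, BE, BF, BG, BJ, BL, DF, DG, DJ, DL, DM, EF, EJ, EL, EM, FG, FM, GJ, GL, JM, LM
  2-simplices (18): AEF, AEL, AFG, AGJ, AJM, ALM, BDF, BDJ, BEJ, BEL, BFG, BGL, DFM, DGJ, DGL, DLM, EFM, EJM

Hence C_0 ≅ Z^9, C_1 ≅ Z^27, C_2 ≅ Z^18.

Boundary ∂_1: C_1 → C_0 sends each edge [p,q] (with p < q) to q − p. For instance
  ∂AF = F − A.
The resulting 9×27 matrix has rank 8, and its Smith normal form has invariant factors (1,1,1,1,1,1,1,1).

∂_2: C_2 → C_1 maps a triangle to the signed sum of its edges. For instance
  ∂AJM = JM − AM + AJ,
  ∂BEJ = EJ − BJ + BE.
The 27×18 boundary matrix has rank 18 and Smith normal form diag(1,1,1,1,1,1,1,1,1,1,1,1,1,1,1,1,1,2).

Reading off H_k = ker ∂_k / im ∂_{k+1}:

  H_0: rank C_0 − rank ∂_1 = 9 − 8 = 1, and the invariant factors of ∂_1 are all 1, so H_0 ≅ Z.
  H_1: rank ker ∂_1 − rank ∂_2 = (27 − 8) − 18 = 1, and ∂_2 has invariant factor 2 > 1, so H_1 ≅ Z ⊕ Z/2Z.
  H_2: rank ker ∂_2 − rank ∂_3 = (18 − 18) − 0 = 0, and there is no ∂_3, so H_2 ≅ 0.

(K is a triangulation of the Klein bottle.)

H_0 = Z,  H_1 = Z ⊕ Z/2Z,  H_2 = 0.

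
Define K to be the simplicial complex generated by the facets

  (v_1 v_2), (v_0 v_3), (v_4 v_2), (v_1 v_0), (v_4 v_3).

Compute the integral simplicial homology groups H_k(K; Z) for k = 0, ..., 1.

H_0 ≅ Z,  H_1 ≅ Z.

Order the vertices as v_0 < v_1 < v_2 < v_3 < v_4. Listing each simplex with vertices in this order, K has dimension 1 with simplices:

  0-simplices (5): [v_0], [v_1], [v_2], [v_3], [v_4]
  1-simplices (5): [v_0,v_1], [v_0,v_3], [v_1,v_2], [v_2,v_4], [v_3,v_4]

Hence C_0 ≅ Z^5, C_1 ≅ Z^5.

Boundary ∂_1: C_1 → C_0 sends each edge [p,q] (with p < q) to q − p.
As a 5×5 matrix over Z this has rank 4, with invariant factors (1,1,1,1).

Computing H_k = (kernel of ∂_k) / (image of ∂_{k+1}):

  H_0: rank C_0 − rank ∂_1 = 5 − 4 = 1, and the invariant factors of ∂_1 are all 1, so H_0 = Z.
  H_1: rank ker ∂_1 − rank ∂_2 = (5 − 4) − 0 = 1, and there is no ∂_2, so H_1 = Z.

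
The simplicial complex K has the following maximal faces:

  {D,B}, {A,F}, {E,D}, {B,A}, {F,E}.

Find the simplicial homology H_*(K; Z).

H_0 ≅ Z,  H_1 ≅ Z.

Order the vertices as A < B < D < E < F. Listing each simplex with vertices in this order, K has dimension 1 with simplices:

  0-simplices (5): A, B, D, E, F
  1-simplices (5): AB, AF, BD, DE, EF

giving chain groups C_0 ≅ Z^5, C_1 ≅ Z^5.

Boundary ∂_1: C_1 → C_0 is given by ∂[p,q] = [q] − [p].
The resulting 5×5 matrix has rank 4, and its Smith normal form has invariant factors (1,1,1,1).

Computing H_k = (kernel of ∂_k) / (image of ∂_{k+1}):

  H_0: rank C_0 − rank ∂_1 = 5 − 4 = 1, and the invariant factors of ∂_1 are all 1, so H_0 ≅ Z.
  H_1: rank ker ∂_1 − rank ∂_2 = (5 − 4) − 0 = 1, and there is no ∂_2, so H_1 ≅ Z.

As a check, the Euler characteristic is 5 − 5 = 0, which agrees with 1 − 1 = 0.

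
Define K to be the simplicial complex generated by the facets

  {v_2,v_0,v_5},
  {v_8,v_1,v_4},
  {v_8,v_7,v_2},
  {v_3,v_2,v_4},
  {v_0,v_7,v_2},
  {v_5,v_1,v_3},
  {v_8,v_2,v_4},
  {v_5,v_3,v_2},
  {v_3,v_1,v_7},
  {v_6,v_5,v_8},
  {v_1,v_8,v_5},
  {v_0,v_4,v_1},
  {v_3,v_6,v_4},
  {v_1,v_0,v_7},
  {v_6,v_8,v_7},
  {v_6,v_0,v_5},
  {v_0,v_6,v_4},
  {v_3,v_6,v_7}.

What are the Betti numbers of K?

Fix the vertex order v_0 < v_1 < v_2 < v_3 < v_4 < v_5 < v_6 < v_7 < v_8 and write every simplex with vertices in increasing order. Then dim K = 2 and the simplices of K are:

  0-simplices (9): [v_0], [v_1], [v_2], [v_3], [v_4], [v_5], [v_6], [v_7], [v_8]
  1-simplices (27): (27 of them)
  2-simplices (18): (18 of them)

Hence C_0 ≅ Z^9, C_1 ≅ Z^27, C_2 ≅ Z^18.

Boundary ∂_1: C_1 → C_0 sends each edge [p,q] (with p < q) to q − p.
The 9×27 boundary matrix has rank 8 and Smith normal form diag(1,1,1,1,1,1,1,1).

Boundary ∂_2: C_2 → C_1 acts by ∂[p,q,r] = [q,r] − [p,r] + [p,q]. For instance
  ∂[v_1,v_3,v_7] = [v_3,v_7] − [v_1,v_7] + [v_1,v_3],
  ∂[v_0,v_4,v_6] = [v_4,v_6] − [v_0,v_6] + [v_0,v_4].
This gives a 27×18 integer matrix of rank 17; reducing to Smith normal form yields diagonal entries (1,1,1,1,1,1,1,1,1,1,1,1,1,1,1,1,1).

From H_k ≅ ker(∂_k) / im(∂_{k+1}) we obtain:

  H_0: rank C_0 − rank ∂_1 = 9 − 8 = 1, and the invariant factors of ∂_1 are all 1, so H_0 ≅ Z.
  H_1: rank ker ∂_1 − rank ∂_2 = (27 − 8) − 17 = 2, and the invariant factors of ∂_2 are all 1, so H_1 ≅ Z^2.
  H_2: rank ker ∂_2 − rank ∂_3 = (18 − 17) − 0 = 1, and there is no ∂_3, so H_2 ≅ Z.

As a check, the Euler characteristic is 9 − 27 + 18 = 0, which agrees with 1 − 2 + 1 = 0.

Hence the Betti numbers are b_0 = 1, b_1 = 2, b_2 = 1.

b_0 = 1, b_1 = 2, b_2 = 1.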